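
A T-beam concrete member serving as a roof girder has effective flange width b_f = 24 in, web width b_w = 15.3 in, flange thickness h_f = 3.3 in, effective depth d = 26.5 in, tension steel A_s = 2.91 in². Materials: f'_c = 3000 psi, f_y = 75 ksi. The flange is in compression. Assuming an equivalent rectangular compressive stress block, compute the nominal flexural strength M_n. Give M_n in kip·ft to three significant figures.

M_n ≈ 449 kip·ft

Tension: T = A_s f_y = 2.91 × 75 = 218.25 kips.
Try a within the flange: a = T/(0.85 f'_c b_f) = 218.25/(0.85 × 3 × 24) = 3.566 in.
a = 3.566 > h_f = 3.3 in: the block extends into the web. Split into flange-overhang and web parts.
C_f = 0.85 f'_c (b_f − b_w) h_f = 0.85 × 3 × (24 − 15.3) × 3.3 = 73.2 kips.
Remaining web compression depth: a_w = (T − C_f)/(0.85 f'_c b_w) = (218.25 − 73.2)/(0.85 × 3 × 15.3) = 3.718 in.
M_n = C_f(d − h_f/2) + (T − C_f)(d − a_w/2) = 73.2 × (26.5 − 1.65) + 145.05 × (26.5 − 1.859) = 1819.0 + 3574.2 = 5393.2 kip·in.
M_n = 5393.2/12 = 449.43 kip·ft.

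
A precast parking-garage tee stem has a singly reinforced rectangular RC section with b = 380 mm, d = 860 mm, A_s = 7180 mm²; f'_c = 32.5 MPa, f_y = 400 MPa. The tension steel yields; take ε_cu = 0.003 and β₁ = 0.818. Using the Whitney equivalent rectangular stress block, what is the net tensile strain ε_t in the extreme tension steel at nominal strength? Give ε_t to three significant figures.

ε_t ≈ 0.00471

a = A_s f_y/(0.85 f'_c b) = 273.59 mm.
β₁ = 0.818, so c = a/β₁ = 273.59/0.818 = 334.46 mm.
From the linear strain diagram with ε_cu = 0.003: ε_t = 0.003 (d − c)/c = 0.003 × (860 − 334.46)/334.46 = 0.00471.
ε_t is between 0.004 and 0.005 — transition zone.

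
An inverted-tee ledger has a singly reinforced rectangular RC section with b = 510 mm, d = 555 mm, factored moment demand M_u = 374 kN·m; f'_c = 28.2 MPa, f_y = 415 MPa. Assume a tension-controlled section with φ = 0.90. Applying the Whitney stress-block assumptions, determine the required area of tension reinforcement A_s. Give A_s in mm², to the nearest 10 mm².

M_n = M_u/φ = 374/0.90 = 415.556 kN·m.
With M_n = 0.85 f'_c a b (d − a/2), solve the quadratic for a:
a = d − √(d² − 2M_n/(0.85 f'_c b)) = 555 − √(555² − 2 × 415.556×10⁶/(0.85 × 28.2 × 510)) = 65.06 mm.
A_s = 0.85 f'_c a b / f_y = 0.85 × 28.2 × 65.06 × 510 / 415 = 1916.5 mm².

A_s ≈ 1920 mm²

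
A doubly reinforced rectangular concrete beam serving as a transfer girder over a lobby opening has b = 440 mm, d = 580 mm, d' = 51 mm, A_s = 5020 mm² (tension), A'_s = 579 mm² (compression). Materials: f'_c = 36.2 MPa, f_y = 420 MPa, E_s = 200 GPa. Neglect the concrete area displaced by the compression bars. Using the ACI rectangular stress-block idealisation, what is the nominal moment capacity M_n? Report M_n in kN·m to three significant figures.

Assume both tension and compression steel yield.
Net tension couple steel: A_s − A'_s = 4441 mm².
a = (A_s − A'_s) f_y / (0.85 f'_c b) = 1865220/(0.85 × 36.2 × 440) = 137.77 mm.
c = a/β₁ = 137.77/0.791 = 174.17 mm; ε'_s = 0.003(c − d')/c = 0.0021 ≥ f_y/E_s = 0.0021, so compression steel does yield.
M_n = (A_s − A'_s) f_y (d − a/2) + A'_s f_y (d − d') = [1865220 × (580 − 68.885) + 243180 × (580 − 51)] × 10⁻⁶ = 953.34 + 128.64 = 1081.98 kN·m.

M_n ≈ 1080 kN·m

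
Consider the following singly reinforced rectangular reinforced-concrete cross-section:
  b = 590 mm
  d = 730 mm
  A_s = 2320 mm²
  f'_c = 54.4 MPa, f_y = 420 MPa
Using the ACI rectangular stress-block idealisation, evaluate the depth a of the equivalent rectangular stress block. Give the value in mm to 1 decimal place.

a ≈ 35.7 mm

T = A_s f_y = 2320 × 420 = 974400 N = 974.4 kN.
Setting C = 0.85 f'_c a b equal to T: a = 974400/(0.85 × 54.4 × 590) = 35.7 mm.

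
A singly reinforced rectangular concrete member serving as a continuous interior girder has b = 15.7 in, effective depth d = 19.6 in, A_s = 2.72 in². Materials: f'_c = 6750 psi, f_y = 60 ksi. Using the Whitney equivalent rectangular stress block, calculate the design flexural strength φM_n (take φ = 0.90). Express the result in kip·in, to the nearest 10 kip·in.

φM_n ≈ 2750 kip·in

T = A_s f_y = 2.72 × 60 = 163.2 kips.
a = T/(0.85 f'_c b) = 163.2/(0.85 × 6.75 × 15.7) = 1.812 in.
M_n = T(d − a/2) = 163.2 × (19.6 − 0.906) = 3050.9 kip·in.
φM_n = 0.90 × 3050.9 = 2745.8 kip·in.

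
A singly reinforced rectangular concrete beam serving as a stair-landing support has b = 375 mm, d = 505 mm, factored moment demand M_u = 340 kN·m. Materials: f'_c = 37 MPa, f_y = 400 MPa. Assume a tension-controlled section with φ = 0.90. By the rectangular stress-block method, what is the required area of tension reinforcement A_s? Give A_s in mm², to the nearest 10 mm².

M_n = M_u/φ = 340/0.90 = 377.778 kN·m.
With M_n = 0.85 f'_c a b (d − a/2), solve the quadratic for a:
a = d − √(d² − 2M_n/(0.85 f'_c b)) = 505 − √(505² − 2 × 377.778×10⁶/(0.85 × 37 × 375)) = 68.01 mm.
A_s = 0.85 f'_c a b / f_y = 0.85 × 37 × 68.01 × 375 / 400 = 2005.2 mm².

A_s ≈ 2010 mm²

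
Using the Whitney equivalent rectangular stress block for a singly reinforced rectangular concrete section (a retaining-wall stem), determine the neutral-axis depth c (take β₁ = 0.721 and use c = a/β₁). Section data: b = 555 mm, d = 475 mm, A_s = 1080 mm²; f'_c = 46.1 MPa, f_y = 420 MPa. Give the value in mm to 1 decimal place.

c ≈ 28.9 mm

T = A_s f_y = 1080 × 420 = 453600 N = 453.6 kN.
Setting C = 0.85 f'_c a b equal to T: a = 453600/(0.85 × 46.1 × 555) = 20.857 mm.
With β₁ = 0.721, c = a/β₁ = 20.857/0.721 = 28.9 mm.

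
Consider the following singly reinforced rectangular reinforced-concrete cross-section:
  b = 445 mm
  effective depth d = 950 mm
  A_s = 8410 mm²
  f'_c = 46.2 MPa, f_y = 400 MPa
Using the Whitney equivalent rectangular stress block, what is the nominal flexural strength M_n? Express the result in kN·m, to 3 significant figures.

T = A_s f_y = 8410 × 400 = 3364000 N = 3364 kN.
From C = T: a = T/(0.85 f'_c b) = 3364000/(0.85 × 46.2 × 445) = 192.50 mm.
M_n = T(d − a/2) = 3364 kN × (950 − 96.25) mm = 2872.02 kN·m.

M_n ≈ 2870 kN·m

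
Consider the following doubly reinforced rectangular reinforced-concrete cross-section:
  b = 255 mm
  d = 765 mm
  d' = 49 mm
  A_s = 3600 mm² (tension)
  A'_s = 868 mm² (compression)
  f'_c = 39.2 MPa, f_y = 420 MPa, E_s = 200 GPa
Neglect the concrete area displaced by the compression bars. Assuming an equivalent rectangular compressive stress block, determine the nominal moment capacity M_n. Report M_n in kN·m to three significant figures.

M_n ≈ 1060 kN·m

Assume both tension and compression steel yield.
Net tension couple steel: A_s − A'_s = 2732 mm².
a = (A_s − A'_s) f_y / (0.85 f'_c b) = 1147440/(0.85 × 39.2 × 255) = 135.05 mm.
c = a/β₁ = 135.05/0.77 = 175.39 mm; ε'_s = 0.003(c − d')/c = 0.0022 ≥ f_y/E_s = 0.0021, so compression steel does yield.
M_n = (A_s − A'_s) f_y (d − a/2) + A'_s f_y (d − d') = [1147440 × (765 − 67.525) + 364560 × (765 − 49)] × 10⁻⁶ = 800.31 + 261.02 = 1061.33 kN·m.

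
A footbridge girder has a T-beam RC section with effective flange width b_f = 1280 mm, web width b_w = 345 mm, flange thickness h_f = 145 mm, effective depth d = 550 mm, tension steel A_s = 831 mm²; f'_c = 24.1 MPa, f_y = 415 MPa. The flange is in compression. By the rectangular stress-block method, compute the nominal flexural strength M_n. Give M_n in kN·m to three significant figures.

Tension: T = A_s f_y = 831 × 415 = 344865 N.
Try a within the flange: a = T/(0.85 f'_c b_f) = 344865/(0.85 × 24.1 × 1280) = 13.15 mm.
Since a = 13.15 ≤ h_f = 145 mm, the stress block lies entirely in the flange; analyse as a rectangular beam of width b_f.
M_n = T(d − a/2) = 344865 × (550 − 6.575) = 187.41 × 10⁶ N·mm.
M_n = 187.41 kN·m.

M_n ≈ 187 kN·m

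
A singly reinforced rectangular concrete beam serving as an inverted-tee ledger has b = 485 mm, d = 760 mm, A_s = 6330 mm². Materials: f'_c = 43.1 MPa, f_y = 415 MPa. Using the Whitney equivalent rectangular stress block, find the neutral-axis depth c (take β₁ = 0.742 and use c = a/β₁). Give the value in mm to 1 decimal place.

T = A_s f_y = 6330 × 415 = 2626950 N = 2626.95 kN.
Setting C = 0.85 f'_c a b equal to T: a = 2626950/(0.85 × 43.1 × 485) = 147.847 mm.
With β₁ = 0.742, c = a/β₁ = 147.847/0.742 = 199.3 mm.

c ≈ 199.3 mm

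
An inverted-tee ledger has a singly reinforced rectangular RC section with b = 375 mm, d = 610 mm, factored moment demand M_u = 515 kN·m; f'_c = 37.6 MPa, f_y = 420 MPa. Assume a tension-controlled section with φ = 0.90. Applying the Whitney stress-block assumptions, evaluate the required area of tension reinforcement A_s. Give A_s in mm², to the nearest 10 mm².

M_n = M_u/φ = 515/0.90 = 572.222 kN·m.
With M_n = 0.85 f'_c a b (d − a/2), solve the quadratic for a:
a = d − √(d² − 2M_n/(0.85 f'_c b)) = 610 − √(610² − 2 × 572.222×10⁶/(0.85 × 37.6 × 375)) = 84.06 mm.
A_s = 0.85 f'_c a b / f_y = 0.85 × 37.6 × 84.06 × 375 / 420 = 2398.7 mm².

A_s ≈ 2400 mm²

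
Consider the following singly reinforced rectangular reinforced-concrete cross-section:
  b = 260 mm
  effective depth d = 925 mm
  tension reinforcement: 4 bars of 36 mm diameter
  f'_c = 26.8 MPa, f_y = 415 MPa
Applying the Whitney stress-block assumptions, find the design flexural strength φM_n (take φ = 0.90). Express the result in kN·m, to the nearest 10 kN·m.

φM_n ≈ 1190 kN·m

A_s = 4 × 1018 = 4072 mm².
T = A_s f_y = 4072 × 415 = 1689880 N = 1689.88 kN.
From C = T: a = T/(0.85 f'_c b) = 1689880/(0.85 × 26.8 × 260) = 285.32 mm.
M_n = T(d − a/2) = 1689.88 kN × (925 − 142.66) mm = 1322.06 kN·m.
φM_n = 0.90 × 1322.06 = 1189.85 kN·m.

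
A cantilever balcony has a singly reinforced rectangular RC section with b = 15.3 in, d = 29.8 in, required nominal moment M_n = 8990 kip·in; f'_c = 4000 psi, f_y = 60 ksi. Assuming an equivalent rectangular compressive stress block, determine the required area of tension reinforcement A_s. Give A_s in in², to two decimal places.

A_s ≈ 5.64 in²

From M_n = 0.85 f'_c a b (d − a/2):
a = d − √(d² − 2M_n/(0.85 f'_c b)) = 29.8 − √(29.8² − 2 × 8990/(0.85 × 4 × 15.3)) = 6.510 in.
A_s = 0.85 f'_c a b / f_y = 0.85 × 4 × 6.510 × 15.3 / 60 = 5.644 in².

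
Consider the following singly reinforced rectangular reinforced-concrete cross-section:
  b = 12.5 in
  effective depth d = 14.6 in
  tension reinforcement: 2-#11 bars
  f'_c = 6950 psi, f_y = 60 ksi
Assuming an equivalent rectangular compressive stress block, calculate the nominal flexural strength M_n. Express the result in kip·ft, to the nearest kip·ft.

A_s = 2 × 1.56 = 3.12 in².
T = A_s f_y = 3.12 × 60 = 187.2 kips.
a = T/(0.85 f'_c b) = 187.2/(0.85 × 6.95 × 12.5) = 2.535 in.
M_n = T(d − a/2) = 187.2 × (14.6 − 1.2675) = 2495.8 kip·in = 2495.8/12 = 207.98 kip·ft.

M_n ≈ 208 kip·ft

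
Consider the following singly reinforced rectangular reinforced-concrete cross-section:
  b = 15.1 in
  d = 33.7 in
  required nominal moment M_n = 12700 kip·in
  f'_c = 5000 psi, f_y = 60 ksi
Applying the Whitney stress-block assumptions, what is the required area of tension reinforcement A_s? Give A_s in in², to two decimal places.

A_s ≈ 6.95 in²

From M_n = 0.85 f'_c a b (d − a/2):
a = d − √(d² − 2M_n/(0.85 f'_c b)) = 33.7 − √(33.7² − 2 × 12700/(0.85 × 5 × 15.1)) = 6.499 in.
A_s = 0.85 f'_c a b / f_y = 0.85 × 5 × 6.499 × 15.1 / 60 = 6.951 in².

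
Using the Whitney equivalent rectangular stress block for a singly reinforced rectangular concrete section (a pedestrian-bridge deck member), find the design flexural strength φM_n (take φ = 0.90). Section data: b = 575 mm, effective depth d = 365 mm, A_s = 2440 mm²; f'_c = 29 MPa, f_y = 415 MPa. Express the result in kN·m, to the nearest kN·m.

φM_n ≈ 300 kN·m

T = A_s f_y = 2440 × 415 = 1012600 N = 1012.6 kN.
From C = T: a = T/(0.85 f'_c b) = 1012600/(0.85 × 29 × 575) = 71.44 mm.
M_n = T(d − a/2) = 1012.6 kN × (365 − 35.72) mm = 333.43 kN·m.
φM_n = 0.90 × 333.43 = 300.09 kN·m.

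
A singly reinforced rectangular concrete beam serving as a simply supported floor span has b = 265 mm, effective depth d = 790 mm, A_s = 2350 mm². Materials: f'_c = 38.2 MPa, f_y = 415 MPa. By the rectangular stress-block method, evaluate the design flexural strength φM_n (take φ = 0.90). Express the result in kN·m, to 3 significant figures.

T = A_s f_y = 2350 × 415 = 975250 N = 975.25 kN.
From C = T: a = T/(0.85 f'_c b) = 975250/(0.85 × 38.2 × 265) = 113.34 mm.
M_n = T(d − a/2) = 975.25 kN × (790 − 56.67) mm = 715.18 kN·m.
φM_n = 0.90 × 715.18 = 643.66 kN·m.

φM_n ≈ 644 kN·m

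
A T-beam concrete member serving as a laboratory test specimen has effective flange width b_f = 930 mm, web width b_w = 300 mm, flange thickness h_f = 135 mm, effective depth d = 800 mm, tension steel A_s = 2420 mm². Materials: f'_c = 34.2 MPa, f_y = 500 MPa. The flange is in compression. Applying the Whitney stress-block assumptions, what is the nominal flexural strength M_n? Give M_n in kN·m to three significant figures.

Tension: T = A_s f_y = 2420 × 500 = 1210000 N.
Try a within the flange: a = T/(0.85 f'_c b_f) = 1210000/(0.85 × 34.2 × 930) = 44.76 mm.
Since a = 44.76 ≤ h_f = 135 mm, the stress block lies entirely in the flange; analyse as a rectangular beam of width b_f.
M_n = T(d − a/2) = 1210000 × (800 − 22.38) = 940.92 × 10⁶ N·mm.
M_n = 940.92 kN·m.

M_n ≈ 941 kN·m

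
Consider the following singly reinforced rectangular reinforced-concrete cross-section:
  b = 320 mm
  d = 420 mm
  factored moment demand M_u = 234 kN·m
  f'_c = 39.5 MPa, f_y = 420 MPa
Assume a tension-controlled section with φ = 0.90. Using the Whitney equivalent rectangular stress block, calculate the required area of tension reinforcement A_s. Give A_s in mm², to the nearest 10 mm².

M_n = M_u/φ = 234/0.90 = 260 kN·m.
With M_n = 0.85 f'_c a b (d − a/2), solve the quadratic for a:
a = d − √(d² − 2M_n/(0.85 f'_c b)) = 420 − √(420² − 2 × 260×10⁶/(0.85 × 39.5 × 320)) = 62.23 mm.
A_s = 0.85 f'_c a b / f_y = 0.85 × 39.5 × 62.23 × 320 / 420 = 1591.9 mm².

A_s ≈ 1590 mm²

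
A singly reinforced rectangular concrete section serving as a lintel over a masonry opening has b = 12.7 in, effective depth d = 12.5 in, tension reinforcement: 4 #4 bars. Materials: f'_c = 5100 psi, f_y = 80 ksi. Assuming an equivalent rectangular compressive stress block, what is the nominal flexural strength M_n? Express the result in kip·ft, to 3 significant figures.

M_n ≈ 63.6 kip·ft

A_s = 4 × 0.2 = 0.8 in².
T = A_s f_y = 0.8 × 80 = 64 kips.
a = T/(0.85 f'_c b) = 64/(0.85 × 5.1 × 12.7) = 1.162 in.
M_n = T(d − a/2) = 64 × (12.5 − 0.581) = 762.8 kip·in = 762.8/12 = 63.57 kip·ft.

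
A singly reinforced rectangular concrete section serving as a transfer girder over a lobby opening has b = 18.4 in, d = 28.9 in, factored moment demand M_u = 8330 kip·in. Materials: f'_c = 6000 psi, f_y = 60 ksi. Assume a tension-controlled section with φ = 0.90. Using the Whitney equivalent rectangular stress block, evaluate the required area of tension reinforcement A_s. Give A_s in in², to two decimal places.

A_s ≈ 5.70 in²

M_n = M_u/φ = 8330/0.90 = 9255.56 kip·in.
From M_n = 0.85 f'_c a b (d − a/2):
a = d − √(d² − 2M_n/(0.85 f'_c b)) = 28.9 − √(28.9² − 2 × 9255.56/(0.85 × 6 × 18.4)) = 3.642 in.
A_s = 0.85 f'_c a b / f_y = 0.85 × 6 × 3.642 × 18.4 / 60 = 5.696 in².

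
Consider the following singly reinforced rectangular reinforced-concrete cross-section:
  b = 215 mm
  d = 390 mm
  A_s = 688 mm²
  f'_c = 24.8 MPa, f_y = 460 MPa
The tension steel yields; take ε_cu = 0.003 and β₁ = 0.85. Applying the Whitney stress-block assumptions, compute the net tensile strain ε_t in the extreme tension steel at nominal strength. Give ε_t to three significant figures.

ε_t ≈ 0.0112

a = A_s f_y/(0.85 f'_c b) = 69.83 mm.
β₁ = 0.85, so c = a/β₁ = 69.83/0.85 = 82.15 mm.
From the linear strain diagram with ε_cu = 0.003: ε_t = 0.003 (d − c)/c = 0.003 × (390 − 82.15)/82.15 = 0.0112.
Since ε_t ≥ 0.005, the section is tension-controlled.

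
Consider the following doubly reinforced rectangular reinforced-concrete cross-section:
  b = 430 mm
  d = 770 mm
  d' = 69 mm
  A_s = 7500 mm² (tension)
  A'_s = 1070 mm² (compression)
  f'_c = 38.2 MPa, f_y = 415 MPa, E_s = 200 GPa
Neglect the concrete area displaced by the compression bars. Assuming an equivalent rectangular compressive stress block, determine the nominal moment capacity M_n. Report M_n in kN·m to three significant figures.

Assume both tension and compression steel yield.
Net tension couple steel: A_s − A'_s = 6430 mm².
a = (A_s − A'_s) f_y / (0.85 f'_c b) = 2668450/(0.85 × 38.2 × 430) = 191.12 mm.
c = a/β₁ = 191.12/0.777 = 245.97 mm; ε'_s = 0.003(c − d')/c = 0.0022 ≥ f_y/E_s = 0.0021, so compression steel does yield.
M_n = (A_s − A'_s) f_y (d − a/2) + A'_s f_y (d − d') = [2668450 × (770 − 95.56) + 444050 × (770 − 69)] × 10⁻⁶ = 1799.71 + 311.28 = 2110.99 kN·m.

M_n ≈ 2110 kN·m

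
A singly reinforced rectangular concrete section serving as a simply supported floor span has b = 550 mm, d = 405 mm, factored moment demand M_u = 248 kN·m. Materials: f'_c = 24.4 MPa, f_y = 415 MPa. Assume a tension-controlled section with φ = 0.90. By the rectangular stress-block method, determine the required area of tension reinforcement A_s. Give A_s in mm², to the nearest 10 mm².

M_n = M_u/φ = 248/0.90 = 275.556 kN·m.
With M_n = 0.85 f'_c a b (d − a/2), solve the quadratic for a:
a = d − √(d² − 2M_n/(0.85 f'_c b)) = 405 − √(405² − 2 × 275.556×10⁶/(0.85 × 24.4 × 550)) = 64.84 mm.
A_s = 0.85 f'_c a b / f_y = 0.85 × 24.4 × 64.84 × 550 / 415 = 1782.2 mm².

A_s ≈ 1780 mm²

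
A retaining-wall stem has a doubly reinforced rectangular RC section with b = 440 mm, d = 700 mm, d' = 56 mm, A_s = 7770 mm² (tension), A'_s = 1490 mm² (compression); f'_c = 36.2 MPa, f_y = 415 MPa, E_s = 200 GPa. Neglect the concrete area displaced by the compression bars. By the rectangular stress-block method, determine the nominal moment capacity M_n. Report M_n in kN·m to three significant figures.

M_n ≈ 1970 kN·m

Assume both tension and compression steel yield.
Net tension couple steel: A_s − A'_s = 6280 mm².
a = (A_s − A'_s) f_y / (0.85 f'_c b) = 2606200/(0.85 × 36.2 × 440) = 192.50 mm.
c = a/β₁ = 192.50/0.791 = 243.36 mm; ε'_s = 0.003(c − d')/c = 0.0023 ≥ f_y/E_s = 0.0021, so compression steel does yield.
M_n = (A_s − A'_s) f_y (d − a/2) + A'_s f_y (d − d') = [2606200 × (700 − 96.25) + 618350 × (700 − 56)] × 10⁻⁶ = 1573.49 + 398.22 = 1971.71 kN·m.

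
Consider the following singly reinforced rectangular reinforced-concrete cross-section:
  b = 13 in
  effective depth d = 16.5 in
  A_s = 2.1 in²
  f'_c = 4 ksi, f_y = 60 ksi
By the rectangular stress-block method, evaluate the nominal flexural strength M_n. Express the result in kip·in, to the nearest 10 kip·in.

M_n ≈ 1900 kip·in

T = A_s f_y = 2.1 × 60 = 126 kips.
a = T/(0.85 f'_c b) = 126/(0.85 × 4 × 13) = 2.851 in.
M_n = T(d − a/2) = 126 × (16.5 − 1.4255) = 1899.4 kip·in.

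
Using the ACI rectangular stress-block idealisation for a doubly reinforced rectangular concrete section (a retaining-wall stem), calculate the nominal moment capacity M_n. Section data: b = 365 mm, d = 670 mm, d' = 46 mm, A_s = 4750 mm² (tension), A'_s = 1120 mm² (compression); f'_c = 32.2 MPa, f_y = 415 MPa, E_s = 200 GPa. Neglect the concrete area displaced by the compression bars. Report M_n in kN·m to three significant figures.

Assume both tension and compression steel yield.
Net tension couple steel: A_s − A'_s = 3630 mm².
a = (A_s − A'_s) f_y / (0.85 f'_c b) = 1506450/(0.85 × 32.2 × 365) = 150.80 mm.
c = a/β₁ = 150.80/0.82 = 183.90 mm; ε'_s = 0.003(c − d')/c = 0.0022 ≥ f_y/E_s = 0.0021, so compression steel does yield.
M_n = (A_s − A'_s) f_y (d − a/2) + A'_s f_y (d − d') = [1506450 × (670 − 75.4) + 464800 × (670 − 46)] × 10⁻⁶ = 895.74 + 290.04 = 1185.78 kN·m.

M_n ≈ 1190 kN·m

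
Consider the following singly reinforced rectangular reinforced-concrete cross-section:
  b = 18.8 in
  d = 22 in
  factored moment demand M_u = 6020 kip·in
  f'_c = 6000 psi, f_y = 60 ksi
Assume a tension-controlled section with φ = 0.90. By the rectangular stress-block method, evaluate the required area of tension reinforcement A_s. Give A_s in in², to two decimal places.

M_n = M_u/φ = 6020/0.90 = 6688.89 kip·in.
From M_n = 0.85 f'_c a b (d − a/2):
a = d − √(d² − 2M_n/(0.85 f'_c b)) = 22 − √(22² − 2 × 6688.89/(0.85 × 6 × 18.8)) = 3.440 in.
A_s = 0.85 f'_c a b / f_y = 0.85 × 6 × 3.440 × 18.8 / 60 = 5.497 in².

A_s ≈ 5.50 in²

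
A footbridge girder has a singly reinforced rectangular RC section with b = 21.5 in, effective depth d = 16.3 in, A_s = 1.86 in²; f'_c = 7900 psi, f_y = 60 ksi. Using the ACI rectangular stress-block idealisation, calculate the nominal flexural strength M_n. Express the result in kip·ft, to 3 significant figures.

T = A_s f_y = 1.86 × 60 = 111.6 kips.
a = T/(0.85 f'_c b) = 111.6/(0.85 × 7.9 × 21.5) = 0.773 in.
M_n = T(d − a/2) = 111.6 × (16.3 − 0.3865) = 1775.9 kip·in = 1775.9/12 = 147.99 kip·ft.

M_n ≈ 148 kip·ft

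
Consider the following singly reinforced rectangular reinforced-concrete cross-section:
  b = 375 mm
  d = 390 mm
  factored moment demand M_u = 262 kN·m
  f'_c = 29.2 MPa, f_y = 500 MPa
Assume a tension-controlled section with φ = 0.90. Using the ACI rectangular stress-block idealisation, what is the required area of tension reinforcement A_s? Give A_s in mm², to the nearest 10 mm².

A_s ≈ 1690 mm²

M_n = M_u/φ = 262/0.90 = 291.111 kN·m.
With M_n = 0.85 f'_c a b (d − a/2), solve the quadratic for a:
a = d − √(d² − 2M_n/(0.85 f'_c b)) = 390 − √(390² − 2 × 291.111×10⁶/(0.85 × 29.2 × 375)) = 90.76 mm.
A_s = 0.85 f'_c a b / f_y = 0.85 × 29.2 × 90.76 × 375 / 500 = 1689.5 mm².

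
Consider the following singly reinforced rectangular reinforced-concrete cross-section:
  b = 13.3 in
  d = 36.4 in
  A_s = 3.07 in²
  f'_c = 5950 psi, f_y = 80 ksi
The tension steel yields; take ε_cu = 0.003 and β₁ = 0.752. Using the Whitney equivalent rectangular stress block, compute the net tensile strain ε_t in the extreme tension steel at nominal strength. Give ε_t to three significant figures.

ε_t ≈ 0.0195

a = A_s f_y/(0.85 f'_c b) = 3.651 in.
β₁ = 0.752, so c = a/β₁ = 3.651/0.752 = 4.855 in.
From the linear strain diagram with ε_cu = 0.003: ε_t = 0.003 (d − c)/c = 0.003 × (36.4 − 4.855)/4.855 = 0.0195.
Since ε_t ≥ 0.005, the section is tension-controlled.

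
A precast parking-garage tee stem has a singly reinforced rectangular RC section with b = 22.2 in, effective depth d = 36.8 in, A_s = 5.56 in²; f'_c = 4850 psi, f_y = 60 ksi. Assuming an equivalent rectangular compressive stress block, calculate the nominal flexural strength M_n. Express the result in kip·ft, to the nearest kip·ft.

T = A_s f_y = 5.56 × 60 = 333.6 kips.
a = T/(0.85 f'_c b) = 333.6/(0.85 × 4.85 × 22.2) = 3.645 in.
M_n = T(d − a/2) = 333.6 × (36.8 − 1.8225) = 11668.5 kip·in = 11668.5/12 = 972.38 kip·ft.

M_n ≈ 972 kip·ft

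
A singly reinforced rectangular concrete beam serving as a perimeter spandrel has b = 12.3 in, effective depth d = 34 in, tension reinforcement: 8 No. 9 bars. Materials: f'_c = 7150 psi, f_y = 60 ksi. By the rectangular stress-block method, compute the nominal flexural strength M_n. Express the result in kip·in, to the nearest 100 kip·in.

M_n ≈ 14800 kip·in

A_s = 8 × 1 = 8 in².
T = A_s f_y = 8 × 60 = 480 kips.
a = T/(0.85 f'_c b) = 480/(0.85 × 7.15 × 12.3) = 6.421 in.
M_n = T(d − a/2) = 480 × (34 − 3.2105) = 14779.0 kip·in.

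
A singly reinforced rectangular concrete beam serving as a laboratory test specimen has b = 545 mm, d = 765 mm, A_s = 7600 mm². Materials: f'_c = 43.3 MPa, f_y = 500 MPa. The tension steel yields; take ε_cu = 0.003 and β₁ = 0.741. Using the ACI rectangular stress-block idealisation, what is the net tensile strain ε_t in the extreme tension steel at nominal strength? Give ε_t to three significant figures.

a = A_s f_y/(0.85 f'_c b) = 189.44 mm.
β₁ = 0.741, so c = a/β₁ = 189.44/0.741 = 255.65 mm.
From the linear strain diagram with ε_cu = 0.003: ε_t = 0.003 (d − c)/c = 0.003 × (765 − 255.65)/255.65 = 0.00598.
Since ε_t ≥ 0.005, the section is tension-controlled.

ε_t ≈ 0.00598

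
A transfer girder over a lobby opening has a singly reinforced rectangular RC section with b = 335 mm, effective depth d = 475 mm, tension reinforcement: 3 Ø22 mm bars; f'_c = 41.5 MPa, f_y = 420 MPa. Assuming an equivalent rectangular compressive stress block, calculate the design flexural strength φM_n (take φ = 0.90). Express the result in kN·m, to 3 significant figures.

φM_n ≈ 196 kN·m

A_s = 3 × 380 = 1140 mm².
T = A_s f_y = 1140 × 420 = 478800 N = 478.8 kN.
From C = T: a = T/(0.85 f'_c b) = 478800/(0.85 × 41.5 × 335) = 40.52 mm.
M_n = T(d − a/2) = 478.8 kN × (475 − 20.26) mm = 217.73 kN·m.
φM_n = 0.90 × 217.73 = 195.96 kN·m.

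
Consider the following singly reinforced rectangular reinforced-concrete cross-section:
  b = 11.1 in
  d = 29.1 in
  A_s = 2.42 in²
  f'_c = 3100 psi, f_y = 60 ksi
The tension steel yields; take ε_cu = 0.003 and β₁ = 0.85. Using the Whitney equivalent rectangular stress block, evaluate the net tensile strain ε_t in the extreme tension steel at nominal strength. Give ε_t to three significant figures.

ε_t ≈ 0.0119

a = A_s f_y/(0.85 f'_c b) = 4.964 in.
β₁ = 0.85, so c = a/β₁ = 4.964/0.85 = 5.840 in.
From the linear strain diagram with ε_cu = 0.003: ε_t = 0.003 (d − c)/c = 0.003 × (29.1 − 5.840)/5.840 = 0.0119.
Since ε_t ≥ 0.005, the section is tension-controlled.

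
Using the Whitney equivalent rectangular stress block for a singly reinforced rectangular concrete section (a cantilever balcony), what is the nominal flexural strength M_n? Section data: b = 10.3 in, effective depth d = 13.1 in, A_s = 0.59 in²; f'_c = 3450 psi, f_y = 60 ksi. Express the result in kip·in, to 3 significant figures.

M_n ≈ 443 kip·in

T = A_s f_y = 0.59 × 60 = 35.4 kips.
a = T/(0.85 f'_c b) = 35.4/(0.85 × 3.45 × 10.3) = 1.172 in.
M_n = T(d − a/2) = 35.4 × (13.1 − 0.586) = 443.0 kip·in.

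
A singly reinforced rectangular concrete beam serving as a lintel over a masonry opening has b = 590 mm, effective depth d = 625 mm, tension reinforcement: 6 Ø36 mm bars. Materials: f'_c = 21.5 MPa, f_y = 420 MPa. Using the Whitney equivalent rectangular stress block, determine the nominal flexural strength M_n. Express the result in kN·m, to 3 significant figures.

M_n ≈ 1300 kN·m

A_s = 6 × 1018 = 6108 mm².
T = A_s f_y = 6108 × 420 = 2565360 N = 2565.36 kN.
From C = T: a = T/(0.85 f'_c b) = 2565360/(0.85 × 21.5 × 590) = 237.92 mm.
M_n = T(d − a/2) = 2565.36 kN × (625 − 118.96) mm = 1298.17 kN·m.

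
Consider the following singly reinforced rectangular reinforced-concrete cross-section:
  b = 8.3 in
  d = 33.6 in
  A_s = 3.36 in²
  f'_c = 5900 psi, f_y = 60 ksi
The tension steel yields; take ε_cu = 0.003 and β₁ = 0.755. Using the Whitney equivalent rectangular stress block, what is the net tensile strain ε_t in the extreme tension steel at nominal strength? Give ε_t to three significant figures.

a = A_s f_y/(0.85 f'_c b) = 4.843 in.
β₁ = 0.755, so c = a/β₁ = 4.843/0.755 = 6.415 in.
From the linear strain diagram with ε_cu = 0.003: ε_t = 0.003 (d − c)/c = 0.003 × (33.6 − 6.415)/6.415 = 0.0127.
Since ε_t ≥ 0.005, the section is tension-controlled.

ε_t ≈ 0.0127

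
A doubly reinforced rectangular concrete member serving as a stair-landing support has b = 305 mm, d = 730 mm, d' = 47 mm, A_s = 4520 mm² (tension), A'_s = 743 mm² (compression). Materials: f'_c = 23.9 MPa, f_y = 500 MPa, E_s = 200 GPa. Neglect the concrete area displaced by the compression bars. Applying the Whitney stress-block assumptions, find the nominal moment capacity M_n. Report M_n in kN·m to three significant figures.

Assume both tension and compression steel yield.
Net tension couple steel: A_s − A'_s = 3777 mm².
a = (A_s − A'_s) f_y / (0.85 f'_c b) = 1888500/(0.85 × 23.9 × 305) = 304.79 mm.
c = a/β₁ = 304.79/0.85 = 358.58 mm; ε'_s = 0.003(c − d')/c = 0.0026 ≥ f_y/E_s = 0.0025, so compression steel does yield.
M_n = (A_s − A'_s) f_y (d − a/2) + A'_s f_y (d − d') = [1888500 × (730 − 152.395) + 371500 × (730 − 47)] × 10⁻⁶ = 1090.81 + 253.73 = 1344.54 kN·m.

M_n ≈ 1340 kN·m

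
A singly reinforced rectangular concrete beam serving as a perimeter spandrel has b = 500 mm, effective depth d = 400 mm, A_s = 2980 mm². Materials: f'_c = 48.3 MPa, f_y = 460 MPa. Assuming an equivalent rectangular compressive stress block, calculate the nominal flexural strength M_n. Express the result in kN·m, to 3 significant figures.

M_n ≈ 503 kN·m

T = A_s f_y = 2980 × 460 = 1370800 N = 1370.8 kN.
From C = T: a = T/(0.85 f'_c b) = 1370800/(0.85 × 48.3 × 500) = 66.78 mm.
M_n = T(d − a/2) = 1370.8 kN × (400 − 33.39) mm = 502.55 kN·m.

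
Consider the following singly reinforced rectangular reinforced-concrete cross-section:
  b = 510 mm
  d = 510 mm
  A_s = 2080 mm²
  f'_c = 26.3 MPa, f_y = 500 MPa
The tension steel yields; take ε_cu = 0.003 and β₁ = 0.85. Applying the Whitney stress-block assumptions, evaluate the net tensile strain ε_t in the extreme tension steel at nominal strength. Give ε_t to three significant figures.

a = A_s f_y/(0.85 f'_c b) = 91.22 mm.
β₁ = 0.85, so c = a/β₁ = 91.22/0.85 = 107.32 mm.
From the linear strain diagram with ε_cu = 0.003: ε_t = 0.003 (d − c)/c = 0.003 × (510 − 107.32)/107.32 = 0.0113.
Since ε_t ≥ 0.005, the section is tension-controlled.

ε_t ≈ 0.0113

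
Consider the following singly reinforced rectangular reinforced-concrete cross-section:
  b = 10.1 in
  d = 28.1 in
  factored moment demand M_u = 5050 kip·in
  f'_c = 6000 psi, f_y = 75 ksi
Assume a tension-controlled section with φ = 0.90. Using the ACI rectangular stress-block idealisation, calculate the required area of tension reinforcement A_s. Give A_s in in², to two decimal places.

M_n = M_u/φ = 5050/0.90 = 5611.11 kip·in.
From M_n = 0.85 f'_c a b (d − a/2):
a = d − √(d² − 2M_n/(0.85 f'_c b)) = 28.1 − √(28.1² − 2 × 5611.11/(0.85 × 6 × 10.1)) = 4.189 in.
A_s = 0.85 f'_c a b / f_y = 0.85 × 6 × 4.189 × 10.1 / 75 = 2.877 in².

A_s ≈ 2.88 in²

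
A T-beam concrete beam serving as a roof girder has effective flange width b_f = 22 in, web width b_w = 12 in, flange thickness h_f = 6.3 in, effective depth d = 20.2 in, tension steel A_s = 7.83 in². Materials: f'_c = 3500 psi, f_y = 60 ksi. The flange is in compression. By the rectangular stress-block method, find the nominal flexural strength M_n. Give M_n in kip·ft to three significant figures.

M_n ≈ 649 kip·ft

Tension: T = A_s f_y = 7.83 × 60 = 469.8 kips.
Try a within the flange: a = T/(0.85 f'_c b_f) = 469.8/(0.85 × 3.5 × 22) = 7.178 in.
a = 7.178 > h_f = 6.3 in: the block extends into the web. Split into flange-overhang and web parts.
C_f = 0.85 f'_c (b_f − b_w) h_f = 0.85 × 3.5 × (22 − 12) × 6.3 = 187.4 kips.
Remaining web compression depth: a_w = (T − C_f)/(0.85 f'_c b_w) = (469.8 − 187.4)/(0.85 × 3.5 × 12) = 7.910 in.
M_n = C_f(d − h_f/2) + (T − C_f)(d − a_w/2) = 187.4 × (20.2 − 3.15) + 282.4 × (20.2 − 3.955) = 3195.2 + 4587.6 = 7782.8 kip·in.
M_n = 7782.8/12 = 648.57 kip·ft.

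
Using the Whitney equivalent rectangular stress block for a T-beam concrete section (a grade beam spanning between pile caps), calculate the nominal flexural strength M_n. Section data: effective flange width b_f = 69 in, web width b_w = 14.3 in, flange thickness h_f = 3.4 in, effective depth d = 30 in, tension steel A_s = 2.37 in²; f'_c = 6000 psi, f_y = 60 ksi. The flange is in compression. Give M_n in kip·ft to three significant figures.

M_n ≈ 353 kip·ft

Tension: T = A_s f_y = 2.37 × 60 = 142.2 kips.
Try a within the flange: a = T/(0.85 f'_c b_f) = 142.2/(0.85 × 6 × 69) = 0.404 in.
Since a = 0.404 ≤ h_f = 3.4 in, the stress block lies entirely in the flange; analyse as a rectangular beam of width b_f.
M_n = T(d − a/2) = 142.2 × (30 − 0.202) = 4237.3 kip·in.
M_n = 4237.3/12 = 353.11 kip·ft.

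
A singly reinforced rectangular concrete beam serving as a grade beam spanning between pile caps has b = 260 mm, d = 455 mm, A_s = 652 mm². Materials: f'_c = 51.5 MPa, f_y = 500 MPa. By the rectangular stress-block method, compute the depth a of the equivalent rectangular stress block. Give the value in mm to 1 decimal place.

T = A_s f_y = 652 × 500 = 326000 N = 326 kN.
Setting C = 0.85 f'_c a b equal to T: a = 326000/(0.85 × 51.5 × 260) = 28.6 mm.

a ≈ 28.6 mm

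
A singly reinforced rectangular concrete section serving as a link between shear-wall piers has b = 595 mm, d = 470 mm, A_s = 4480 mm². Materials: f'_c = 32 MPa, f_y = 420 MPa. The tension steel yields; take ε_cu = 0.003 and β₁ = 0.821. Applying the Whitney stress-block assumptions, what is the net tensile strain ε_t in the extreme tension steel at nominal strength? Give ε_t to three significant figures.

a = A_s f_y/(0.85 f'_c b) = 116.26 mm.
β₁ = 0.821, so c = a/β₁ = 116.26/0.821 = 141.61 mm.
From the linear strain diagram with ε_cu = 0.003: ε_t = 0.003 (d − c)/c = 0.003 × (470 − 141.61)/141.61 = 0.00696.
Since ε_t ≥ 0.005, the section is tension-controlled.

ε_t ≈ 0.00696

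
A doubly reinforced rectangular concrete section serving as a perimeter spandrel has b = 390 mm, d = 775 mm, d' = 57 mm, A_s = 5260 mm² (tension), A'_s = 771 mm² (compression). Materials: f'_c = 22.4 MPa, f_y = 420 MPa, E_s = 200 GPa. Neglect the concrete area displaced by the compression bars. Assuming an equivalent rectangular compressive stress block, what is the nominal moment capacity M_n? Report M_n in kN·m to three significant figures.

Assume both tension and compression steel yield.
Net tension couple steel: A_s − A'_s = 4489 mm².
a = (A_s − A'_s) f_y / (0.85 f'_c b) = 1885380/(0.85 × 22.4 × 390) = 253.90 mm.
c = a/β₁ = 253.90/0.85 = 298.71 mm; ε'_s = 0.003(c − d')/c = 0.0024 ≥ f_y/E_s = 0.0021, so compression steel does yield.
M_n = (A_s − A'_s) f_y (d − a/2) + A'_s f_y (d − d') = [1885380 × (775 − 126.95) + 323820 × (775 − 57)] × 10⁻⁶ = 1221.82 + 232.50 = 1454.32 kN·m.

M_n ≈ 1450 kN·m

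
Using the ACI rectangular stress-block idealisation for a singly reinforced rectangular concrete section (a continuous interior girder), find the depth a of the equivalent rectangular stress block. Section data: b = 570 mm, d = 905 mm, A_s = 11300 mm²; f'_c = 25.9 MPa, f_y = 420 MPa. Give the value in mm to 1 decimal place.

a ≈ 378.2 mm

T = A_s f_y = 11300 × 420 = 4746000 N = 4746 kN.
Setting C = 0.85 f'_c a b equal to T: a = 4746000/(0.85 × 25.9 × 570) = 378.2 mm.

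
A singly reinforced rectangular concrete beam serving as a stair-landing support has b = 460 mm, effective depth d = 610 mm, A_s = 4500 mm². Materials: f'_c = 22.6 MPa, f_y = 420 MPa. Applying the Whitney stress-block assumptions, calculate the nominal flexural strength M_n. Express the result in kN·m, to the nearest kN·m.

M_n ≈ 951 kN·m

T = A_s f_y = 4500 × 420 = 1890000 N = 1890 kN.
From C = T: a = T/(0.85 f'_c b) = 1890000/(0.85 × 22.6 × 460) = 213.88 mm.
M_n = T(d − a/2) = 1890 kN × (610 − 106.94) mm = 950.78 kN·m.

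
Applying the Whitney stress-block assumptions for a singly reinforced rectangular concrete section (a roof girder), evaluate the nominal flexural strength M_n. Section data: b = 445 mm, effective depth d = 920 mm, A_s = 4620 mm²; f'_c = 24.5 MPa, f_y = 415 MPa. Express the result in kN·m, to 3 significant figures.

T = A_s f_y = 4620 × 415 = 1917300 N = 1917.3 kN.
From C = T: a = T/(0.85 f'_c b) = 1917300/(0.85 × 24.5 × 445) = 206.89 mm.
M_n = T(d − a/2) = 1917.3 kN × (920 − 103.445) mm = 1565.58 kN·m.

M_n ≈ 1570 kN·m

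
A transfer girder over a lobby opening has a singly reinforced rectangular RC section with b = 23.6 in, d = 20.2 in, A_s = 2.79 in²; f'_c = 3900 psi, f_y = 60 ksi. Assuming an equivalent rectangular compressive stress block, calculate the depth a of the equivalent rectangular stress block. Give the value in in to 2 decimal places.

T = A_s f_y = 2.79 × 60 = 167.4 kips.
a = T/(0.85 f'_c b) = 167.4/(0.85 × 3.9 × 23.6) = 2.14 in.

a ≈ 2.14 in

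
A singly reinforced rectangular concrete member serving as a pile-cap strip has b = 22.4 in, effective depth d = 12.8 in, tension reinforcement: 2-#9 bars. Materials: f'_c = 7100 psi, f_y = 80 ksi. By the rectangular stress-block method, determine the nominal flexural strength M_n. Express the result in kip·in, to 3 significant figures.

A_s = 2 × 1 = 2 in².
T = A_s f_y = 2 × 80 = 160 kips.
a = T/(0.85 f'_c b) = 160/(0.85 × 7.1 × 22.4) = 1.184 in.
M_n = T(d − a/2) = 160 × (12.8 − 0.592) = 1953.3 kip·in.

M_n ≈ 1950 kip·in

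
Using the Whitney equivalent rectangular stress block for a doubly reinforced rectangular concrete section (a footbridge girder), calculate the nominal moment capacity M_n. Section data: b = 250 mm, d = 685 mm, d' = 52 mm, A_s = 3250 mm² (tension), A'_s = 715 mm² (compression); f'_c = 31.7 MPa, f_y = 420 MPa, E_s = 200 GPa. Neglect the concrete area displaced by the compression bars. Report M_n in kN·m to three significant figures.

M_n ≈ 835 kN·m

Assume both tension and compression steel yield.
Net tension couple steel: A_s − A'_s = 2535 mm².
a = (A_s − A'_s) f_y / (0.85 f'_c b) = 1064700/(0.85 × 31.7 × 250) = 158.06 mm.
c = a/β₁ = 158.06/0.824 = 191.82 mm; ε'_s = 0.003(c − d')/c = 0.0022 ≥ f_y/E_s = 0.0021, so compression steel does yield.
M_n = (A_s − A'_s) f_y (d − a/2) + A'_s f_y (d − d') = [1064700 × (685 − 79.03) + 300300 × (685 − 52)] × 10⁻⁶ = 645.18 + 190.09 = 835.27 kN·m.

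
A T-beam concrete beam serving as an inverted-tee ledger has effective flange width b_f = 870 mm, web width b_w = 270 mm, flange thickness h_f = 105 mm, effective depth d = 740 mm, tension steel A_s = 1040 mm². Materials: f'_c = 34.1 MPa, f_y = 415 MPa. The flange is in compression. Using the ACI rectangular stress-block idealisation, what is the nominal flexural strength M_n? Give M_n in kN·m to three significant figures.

M_n ≈ 316 kN·m

Tension: T = A_s f_y = 1040 × 415 = 431600 N.
Try a within the flange: a = T/(0.85 f'_c b_f) = 431600/(0.85 × 34.1 × 870) = 17.12 mm.
Since a = 17.12 ≤ h_f = 105 mm, the stress block lies entirely in the flange; analyse as a rectangular beam of width b_f.
M_n = T(d − a/2) = 431600 × (740 − 8.56) = 315.69 × 10⁶ N·mm.
M_n = 315.69 kN·m.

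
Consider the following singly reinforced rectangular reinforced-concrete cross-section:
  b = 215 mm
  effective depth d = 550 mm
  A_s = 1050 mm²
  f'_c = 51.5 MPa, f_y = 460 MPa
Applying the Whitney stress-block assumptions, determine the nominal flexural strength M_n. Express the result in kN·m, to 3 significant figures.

T = A_s f_y = 1050 × 460 = 483000 N = 483 kN.
From C = T: a = T/(0.85 f'_c b) = 483000/(0.85 × 51.5 × 215) = 51.32 mm.
M_n = T(d − a/2) = 483 kN × (550 − 25.66) mm = 253.26 kN·m.

M_n ≈ 253 kN·m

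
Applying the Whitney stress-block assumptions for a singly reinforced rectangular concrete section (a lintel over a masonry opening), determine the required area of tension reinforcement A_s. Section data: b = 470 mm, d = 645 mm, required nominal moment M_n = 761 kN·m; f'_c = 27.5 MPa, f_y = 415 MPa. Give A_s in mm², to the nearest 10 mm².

With M_n = 0.85 f'_c a b (d − a/2), solve the quadratic for a:
a = d − √(d² − 2M_n/(0.85 f'_c b)) = 645 − √(645² − 2 × 761×10⁶/(0.85 × 27.5 × 470)) = 118.23 mm.
A_s = 0.85 f'_c a b / f_y = 0.85 × 27.5 × 118.23 × 470 / 415 = 3129.9 mm².

A_s ≈ 3130 mm²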